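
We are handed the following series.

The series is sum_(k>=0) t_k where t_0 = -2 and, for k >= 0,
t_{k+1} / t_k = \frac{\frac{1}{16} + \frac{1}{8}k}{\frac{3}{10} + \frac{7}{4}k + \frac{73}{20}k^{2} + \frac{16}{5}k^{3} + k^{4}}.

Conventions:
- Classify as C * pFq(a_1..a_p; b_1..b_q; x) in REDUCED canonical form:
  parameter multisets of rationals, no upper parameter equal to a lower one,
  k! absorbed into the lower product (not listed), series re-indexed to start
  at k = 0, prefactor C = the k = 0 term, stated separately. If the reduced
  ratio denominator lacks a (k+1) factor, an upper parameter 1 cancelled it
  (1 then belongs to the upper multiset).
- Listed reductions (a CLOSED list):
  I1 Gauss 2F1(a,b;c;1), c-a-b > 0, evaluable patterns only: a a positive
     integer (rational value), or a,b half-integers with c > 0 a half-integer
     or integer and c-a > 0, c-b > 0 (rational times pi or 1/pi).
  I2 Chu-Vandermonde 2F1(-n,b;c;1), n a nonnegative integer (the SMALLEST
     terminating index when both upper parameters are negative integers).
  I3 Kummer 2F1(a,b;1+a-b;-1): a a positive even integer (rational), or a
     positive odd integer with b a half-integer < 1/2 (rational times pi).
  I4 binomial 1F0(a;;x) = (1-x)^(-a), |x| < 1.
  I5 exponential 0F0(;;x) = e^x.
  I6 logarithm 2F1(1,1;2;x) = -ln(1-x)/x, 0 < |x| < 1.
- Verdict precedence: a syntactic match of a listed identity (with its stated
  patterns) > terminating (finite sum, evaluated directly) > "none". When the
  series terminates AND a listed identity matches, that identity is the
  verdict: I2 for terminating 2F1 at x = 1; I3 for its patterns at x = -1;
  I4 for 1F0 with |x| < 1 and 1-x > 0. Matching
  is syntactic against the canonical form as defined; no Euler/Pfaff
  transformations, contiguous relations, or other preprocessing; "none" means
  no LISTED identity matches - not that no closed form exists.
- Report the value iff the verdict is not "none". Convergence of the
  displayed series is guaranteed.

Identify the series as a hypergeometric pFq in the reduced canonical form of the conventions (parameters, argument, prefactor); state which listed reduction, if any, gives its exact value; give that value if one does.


The series (x = \frac{1}{8}) is 0F2: upper {-}, lower {\frac{1}{2}, \frac{6}{5}}, prefactor -2. Verdict: none - at argument \frac{1}{8} the multisets {-} ; {\frac{1}{2}, \frac{6}{5}} match no listed identity.

Key step: t_0 = -2 here, and the expanded ratio factors over Q; prefactor -2, roots give parameters.
Step ratio: r(k) = \frac{1}{8} * 1 / [(k+\frac{1}{2}) (k+\frac{6}{5}) (k+1)] - rational; roots negated = parameters, x = \frac{1}{8}, C = -2.


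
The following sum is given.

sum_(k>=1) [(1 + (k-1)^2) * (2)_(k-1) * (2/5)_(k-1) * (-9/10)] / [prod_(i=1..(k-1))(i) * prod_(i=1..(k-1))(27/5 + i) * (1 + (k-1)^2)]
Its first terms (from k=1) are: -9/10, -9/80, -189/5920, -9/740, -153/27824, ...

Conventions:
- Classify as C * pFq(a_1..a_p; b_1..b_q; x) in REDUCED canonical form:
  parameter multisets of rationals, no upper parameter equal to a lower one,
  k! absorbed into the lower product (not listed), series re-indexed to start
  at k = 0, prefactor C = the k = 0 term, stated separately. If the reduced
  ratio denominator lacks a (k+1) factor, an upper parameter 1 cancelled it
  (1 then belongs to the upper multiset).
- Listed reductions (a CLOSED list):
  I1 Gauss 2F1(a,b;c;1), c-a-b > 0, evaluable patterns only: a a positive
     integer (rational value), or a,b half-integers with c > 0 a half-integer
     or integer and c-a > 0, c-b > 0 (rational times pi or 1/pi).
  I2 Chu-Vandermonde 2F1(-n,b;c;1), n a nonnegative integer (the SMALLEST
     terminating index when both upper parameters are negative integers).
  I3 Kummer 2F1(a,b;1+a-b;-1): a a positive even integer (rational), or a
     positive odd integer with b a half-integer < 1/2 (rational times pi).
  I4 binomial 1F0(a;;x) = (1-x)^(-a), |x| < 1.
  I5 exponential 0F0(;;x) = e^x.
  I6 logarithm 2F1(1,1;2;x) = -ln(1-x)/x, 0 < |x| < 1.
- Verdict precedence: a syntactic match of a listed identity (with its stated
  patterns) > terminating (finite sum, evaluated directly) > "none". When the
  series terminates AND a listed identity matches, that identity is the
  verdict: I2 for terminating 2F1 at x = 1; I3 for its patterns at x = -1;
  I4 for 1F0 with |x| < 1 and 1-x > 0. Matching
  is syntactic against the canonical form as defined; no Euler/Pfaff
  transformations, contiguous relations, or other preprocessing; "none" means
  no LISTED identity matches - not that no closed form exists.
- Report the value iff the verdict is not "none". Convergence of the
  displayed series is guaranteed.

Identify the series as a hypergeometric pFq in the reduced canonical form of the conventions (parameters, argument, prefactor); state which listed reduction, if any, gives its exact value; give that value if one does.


Prefactor -9/10, argument 1: 2F1 with upper {2/5, 2} over lower {32/5}. Verdict: Gauss (I1, integer-parameter pattern) applies (x = 1: the Gamma ratio telescopes since c-a-b = 4 > 0 and a = 2 in Z>0). Its exact value is -2673/2500.

Key step: with t_0 = -9/10, striking the common factor k^2 + 1 reduces the term (prefactor -9/10).
Ratio: r(k) = 1 * (k+2/5) (k+2) / [(k+32/5) (k+1)] - poly over poly, x = 1 from leading terms; C = -9/10 at k = 0.


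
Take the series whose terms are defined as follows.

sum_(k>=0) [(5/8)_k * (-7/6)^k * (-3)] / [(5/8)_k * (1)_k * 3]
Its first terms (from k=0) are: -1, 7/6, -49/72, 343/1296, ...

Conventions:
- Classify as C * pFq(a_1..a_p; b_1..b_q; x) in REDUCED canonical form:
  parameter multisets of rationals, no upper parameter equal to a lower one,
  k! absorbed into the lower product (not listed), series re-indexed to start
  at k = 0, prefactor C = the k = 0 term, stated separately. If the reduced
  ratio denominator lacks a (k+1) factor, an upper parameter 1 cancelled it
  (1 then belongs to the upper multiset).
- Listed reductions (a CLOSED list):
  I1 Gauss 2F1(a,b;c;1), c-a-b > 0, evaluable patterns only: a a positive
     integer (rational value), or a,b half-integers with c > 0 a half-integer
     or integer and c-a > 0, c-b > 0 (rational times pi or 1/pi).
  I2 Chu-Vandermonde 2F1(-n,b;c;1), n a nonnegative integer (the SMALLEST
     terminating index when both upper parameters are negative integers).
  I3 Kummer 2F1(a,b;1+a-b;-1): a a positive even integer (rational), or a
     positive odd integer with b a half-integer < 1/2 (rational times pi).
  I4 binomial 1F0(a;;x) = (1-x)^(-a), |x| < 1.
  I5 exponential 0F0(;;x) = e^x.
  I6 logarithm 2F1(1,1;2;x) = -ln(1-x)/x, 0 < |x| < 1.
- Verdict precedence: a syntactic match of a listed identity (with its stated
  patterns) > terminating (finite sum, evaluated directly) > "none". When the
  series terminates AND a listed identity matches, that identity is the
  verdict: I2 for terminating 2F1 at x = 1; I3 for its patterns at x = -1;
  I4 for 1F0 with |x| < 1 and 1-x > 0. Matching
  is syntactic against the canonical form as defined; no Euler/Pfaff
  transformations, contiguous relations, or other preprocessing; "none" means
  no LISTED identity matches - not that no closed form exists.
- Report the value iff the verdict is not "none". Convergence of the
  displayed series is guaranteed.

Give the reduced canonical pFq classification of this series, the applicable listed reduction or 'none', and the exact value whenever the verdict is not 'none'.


x = -7/6 here; the reduced form reads 0F0, upper {-}, lower {-}, C = -1. Verdict at x = -7/6: the I5 exponential reduction matches (the 0F0 exponential series at x = -7/6). Its exact value is (-1) * e^(-7/6).

Structural cue: from the first term -1: (1)_k (prefactor -1) is k! itself.
Ratio: r(k) = (-7/6) * 1 / [(k+1)] - rational; roots negated = parameters, x = (-7/6), C = -1.


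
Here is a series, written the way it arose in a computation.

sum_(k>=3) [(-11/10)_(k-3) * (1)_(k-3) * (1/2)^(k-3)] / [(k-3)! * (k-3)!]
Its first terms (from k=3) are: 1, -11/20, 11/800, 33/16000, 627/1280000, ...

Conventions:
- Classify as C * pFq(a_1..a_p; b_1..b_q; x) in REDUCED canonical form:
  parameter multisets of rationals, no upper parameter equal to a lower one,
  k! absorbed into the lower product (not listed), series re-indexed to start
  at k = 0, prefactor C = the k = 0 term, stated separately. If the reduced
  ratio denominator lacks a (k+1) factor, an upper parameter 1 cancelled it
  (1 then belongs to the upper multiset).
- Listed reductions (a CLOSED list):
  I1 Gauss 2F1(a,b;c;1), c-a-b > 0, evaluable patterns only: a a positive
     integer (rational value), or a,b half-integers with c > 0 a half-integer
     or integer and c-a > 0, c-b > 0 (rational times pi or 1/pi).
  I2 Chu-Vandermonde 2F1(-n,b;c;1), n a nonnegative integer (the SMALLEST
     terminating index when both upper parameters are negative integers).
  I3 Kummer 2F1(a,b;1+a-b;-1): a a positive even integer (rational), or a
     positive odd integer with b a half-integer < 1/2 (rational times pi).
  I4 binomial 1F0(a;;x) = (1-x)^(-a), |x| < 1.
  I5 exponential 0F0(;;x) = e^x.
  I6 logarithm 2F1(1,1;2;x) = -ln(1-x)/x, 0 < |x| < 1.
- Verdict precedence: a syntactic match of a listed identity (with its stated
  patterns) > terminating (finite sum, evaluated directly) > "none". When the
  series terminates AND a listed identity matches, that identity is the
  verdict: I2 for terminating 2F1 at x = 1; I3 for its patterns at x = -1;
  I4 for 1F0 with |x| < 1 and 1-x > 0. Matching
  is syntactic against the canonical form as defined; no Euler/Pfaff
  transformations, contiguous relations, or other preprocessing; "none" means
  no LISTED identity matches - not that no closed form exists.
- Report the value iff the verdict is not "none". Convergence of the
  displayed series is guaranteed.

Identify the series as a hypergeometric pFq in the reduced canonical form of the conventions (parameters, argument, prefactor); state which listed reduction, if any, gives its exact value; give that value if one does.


Prefactor 1, argument 1/2: 1F0 with upper {-11/10} over lower {-}. Verdict: this is binomial (I4) (the 1F0 binomial series: exponent 11/10, x = 1/2). Its exact value is (1/2)^(11/10).

Structural cue: t_0 being 1, the parameter 1 appears in both the upper and lower lists and cancels.
Consecutive-term ratio: r(k) = (1/2) * (k-11/10) / [(k+1)] - rational in k. x = (1/2); t_0 = 1; negate the roots.


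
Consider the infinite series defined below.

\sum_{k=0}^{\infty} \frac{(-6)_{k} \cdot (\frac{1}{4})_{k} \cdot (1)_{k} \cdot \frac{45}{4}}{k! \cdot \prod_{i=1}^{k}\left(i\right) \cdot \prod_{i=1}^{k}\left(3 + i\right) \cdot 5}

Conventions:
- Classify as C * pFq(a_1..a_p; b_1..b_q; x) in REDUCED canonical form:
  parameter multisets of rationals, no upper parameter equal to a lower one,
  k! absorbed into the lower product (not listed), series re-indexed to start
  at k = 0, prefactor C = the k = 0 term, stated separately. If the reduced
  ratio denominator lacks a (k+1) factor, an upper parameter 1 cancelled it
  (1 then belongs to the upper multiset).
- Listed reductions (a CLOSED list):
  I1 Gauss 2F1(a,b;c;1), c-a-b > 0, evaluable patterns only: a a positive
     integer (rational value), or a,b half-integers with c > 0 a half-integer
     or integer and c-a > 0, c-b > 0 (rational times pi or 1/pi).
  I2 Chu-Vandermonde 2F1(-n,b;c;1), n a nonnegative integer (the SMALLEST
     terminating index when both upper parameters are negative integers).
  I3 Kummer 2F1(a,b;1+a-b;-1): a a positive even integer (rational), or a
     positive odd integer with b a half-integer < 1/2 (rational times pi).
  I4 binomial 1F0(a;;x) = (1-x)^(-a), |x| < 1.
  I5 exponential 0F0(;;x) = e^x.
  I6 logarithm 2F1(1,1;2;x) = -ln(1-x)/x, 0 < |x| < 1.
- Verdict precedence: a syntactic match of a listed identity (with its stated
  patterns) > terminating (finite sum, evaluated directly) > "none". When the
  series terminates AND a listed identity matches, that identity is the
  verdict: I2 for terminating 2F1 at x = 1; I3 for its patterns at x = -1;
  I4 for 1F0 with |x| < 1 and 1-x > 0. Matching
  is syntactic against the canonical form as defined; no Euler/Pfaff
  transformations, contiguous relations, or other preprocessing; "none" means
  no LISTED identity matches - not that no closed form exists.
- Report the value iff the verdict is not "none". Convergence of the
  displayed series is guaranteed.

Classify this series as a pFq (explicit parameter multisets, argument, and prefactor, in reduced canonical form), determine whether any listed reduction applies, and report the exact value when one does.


Structural cue: with t_0 = \frac{9}{4}, the lower running product (C = 9/4, x = 1) is a rising factorial.
Adjacent-term ratio: r(k) = 1 * (k-6) (k+\frac{1}{4}) / [(k+4) (k+1)] - poly over poly, x = 1 from leading terms; C = \frac{9}{4} at k = 0.

Canonical form: C = \frac{9}{4} times 2F1 with upper {-6, \frac{1}{4}}, lower {4}, x = 1. Verdict (x = 1): Chu-Vandermonde (I2) applies (terminating 2F1 at x = 1 with n = 6, b = 1/4, c = 4). Sum: \frac{1828845}{1048576}.


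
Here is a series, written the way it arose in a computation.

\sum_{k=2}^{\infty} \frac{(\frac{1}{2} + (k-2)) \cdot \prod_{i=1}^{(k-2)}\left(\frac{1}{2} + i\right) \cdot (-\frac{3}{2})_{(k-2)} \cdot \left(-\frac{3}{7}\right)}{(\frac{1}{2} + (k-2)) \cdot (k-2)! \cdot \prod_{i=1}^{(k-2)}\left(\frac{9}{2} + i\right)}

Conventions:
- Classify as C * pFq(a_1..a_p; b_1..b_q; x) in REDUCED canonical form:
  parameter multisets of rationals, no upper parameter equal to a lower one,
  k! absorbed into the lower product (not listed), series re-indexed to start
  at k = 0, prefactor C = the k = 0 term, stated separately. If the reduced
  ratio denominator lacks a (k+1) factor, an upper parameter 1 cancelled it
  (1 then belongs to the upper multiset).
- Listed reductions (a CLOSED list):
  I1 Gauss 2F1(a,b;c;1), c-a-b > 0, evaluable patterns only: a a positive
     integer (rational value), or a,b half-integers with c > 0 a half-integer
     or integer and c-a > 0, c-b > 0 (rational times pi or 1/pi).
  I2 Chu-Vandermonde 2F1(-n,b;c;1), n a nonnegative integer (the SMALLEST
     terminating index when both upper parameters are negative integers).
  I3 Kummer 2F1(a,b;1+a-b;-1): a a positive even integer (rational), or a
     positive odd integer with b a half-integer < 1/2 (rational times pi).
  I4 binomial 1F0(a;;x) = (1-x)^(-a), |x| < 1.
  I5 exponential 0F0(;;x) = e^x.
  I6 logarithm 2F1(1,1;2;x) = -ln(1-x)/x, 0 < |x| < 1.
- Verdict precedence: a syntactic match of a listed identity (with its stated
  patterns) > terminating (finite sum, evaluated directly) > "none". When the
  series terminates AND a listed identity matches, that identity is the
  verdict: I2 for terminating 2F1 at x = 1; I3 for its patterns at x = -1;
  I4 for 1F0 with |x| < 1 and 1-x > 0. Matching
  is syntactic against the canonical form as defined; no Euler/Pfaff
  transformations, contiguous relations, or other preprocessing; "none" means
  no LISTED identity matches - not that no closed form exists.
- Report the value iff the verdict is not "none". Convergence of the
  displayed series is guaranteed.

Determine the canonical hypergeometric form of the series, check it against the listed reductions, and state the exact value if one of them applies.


At argument 1: a 2F1 with upper {-\frac{3}{2}, \frac{3}{2}}, lower {\frac{11}{2}}, scaled by C = -\frac{3}{7}. Verdict: the half-integer Gauss pattern (I1) applies (x = 1; upper {-\frac{3}{2}, \frac{3}{2}} half-integers, c = \frac{11}{2} in the evaluable pattern). Value: \left(-\frac{2835}{32768}\right) \cdot \pi.

Key observation: with t_0 = -\frac{3}{7}, the running product (C = -3/7) telescopes to a rising factorial.
Term ratio: r(k) = 1 * (k-\frac{3}{2}) (k+\frac{3}{2}) / [(k+\frac{11}{2}) (k+1)] - poly over poly, x = 1 from leading terms; C = -\frac{3}{7} at k = 0.


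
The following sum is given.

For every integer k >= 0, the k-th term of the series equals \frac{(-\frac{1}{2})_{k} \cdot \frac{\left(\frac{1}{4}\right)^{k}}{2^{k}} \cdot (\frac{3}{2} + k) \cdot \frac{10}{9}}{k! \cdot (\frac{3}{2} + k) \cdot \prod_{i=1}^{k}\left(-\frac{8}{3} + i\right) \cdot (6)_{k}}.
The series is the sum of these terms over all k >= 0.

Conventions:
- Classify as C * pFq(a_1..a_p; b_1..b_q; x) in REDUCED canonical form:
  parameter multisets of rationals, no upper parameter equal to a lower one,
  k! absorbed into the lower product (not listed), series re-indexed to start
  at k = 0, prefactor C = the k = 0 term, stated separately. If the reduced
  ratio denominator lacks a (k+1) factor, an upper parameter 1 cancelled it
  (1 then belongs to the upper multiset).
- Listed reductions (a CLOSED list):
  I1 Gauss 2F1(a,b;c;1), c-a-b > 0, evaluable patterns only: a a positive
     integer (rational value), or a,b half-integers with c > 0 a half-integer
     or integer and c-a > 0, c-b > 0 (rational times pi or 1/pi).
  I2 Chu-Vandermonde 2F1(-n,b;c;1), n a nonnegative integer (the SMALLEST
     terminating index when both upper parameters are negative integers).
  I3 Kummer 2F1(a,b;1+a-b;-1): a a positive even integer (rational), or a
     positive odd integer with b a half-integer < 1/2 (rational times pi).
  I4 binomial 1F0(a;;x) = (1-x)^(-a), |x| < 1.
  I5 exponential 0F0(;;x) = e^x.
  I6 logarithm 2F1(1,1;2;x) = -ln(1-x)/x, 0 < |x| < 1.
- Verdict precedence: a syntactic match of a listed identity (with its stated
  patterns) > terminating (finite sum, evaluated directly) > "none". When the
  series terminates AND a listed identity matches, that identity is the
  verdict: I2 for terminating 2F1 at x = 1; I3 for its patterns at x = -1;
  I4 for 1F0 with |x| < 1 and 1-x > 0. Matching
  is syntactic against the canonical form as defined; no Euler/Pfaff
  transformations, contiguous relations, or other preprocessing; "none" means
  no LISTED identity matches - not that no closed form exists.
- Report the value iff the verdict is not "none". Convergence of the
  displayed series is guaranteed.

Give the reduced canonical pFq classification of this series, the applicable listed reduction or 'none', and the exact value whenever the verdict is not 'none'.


Prefactor \frac{10}{9}, argument \frac{1}{8}: 1F2 with upper {-\frac{1}{2}} over lower {-\frac{5}{3}, 6}. Verdict: none - at argument \frac{1}{8} the multisets {-\frac{1}{2}} ; {-\frac{5}{3}, 6} match no listed identity.

Key observation: t_0 = \frac{10}{9} here, and striking the common factor k + 3/2 reduces the term (C = 10/9).
Consecutive-term ratio: r(k) = \frac{1}{8} * (k-\frac{1}{2}) / [(k-\frac{5}{3}) (k+6) (k+1)] - rational in k, leading ratio \frac{1}{8}; with t_0 = \frac{10}{9}, classification follows.


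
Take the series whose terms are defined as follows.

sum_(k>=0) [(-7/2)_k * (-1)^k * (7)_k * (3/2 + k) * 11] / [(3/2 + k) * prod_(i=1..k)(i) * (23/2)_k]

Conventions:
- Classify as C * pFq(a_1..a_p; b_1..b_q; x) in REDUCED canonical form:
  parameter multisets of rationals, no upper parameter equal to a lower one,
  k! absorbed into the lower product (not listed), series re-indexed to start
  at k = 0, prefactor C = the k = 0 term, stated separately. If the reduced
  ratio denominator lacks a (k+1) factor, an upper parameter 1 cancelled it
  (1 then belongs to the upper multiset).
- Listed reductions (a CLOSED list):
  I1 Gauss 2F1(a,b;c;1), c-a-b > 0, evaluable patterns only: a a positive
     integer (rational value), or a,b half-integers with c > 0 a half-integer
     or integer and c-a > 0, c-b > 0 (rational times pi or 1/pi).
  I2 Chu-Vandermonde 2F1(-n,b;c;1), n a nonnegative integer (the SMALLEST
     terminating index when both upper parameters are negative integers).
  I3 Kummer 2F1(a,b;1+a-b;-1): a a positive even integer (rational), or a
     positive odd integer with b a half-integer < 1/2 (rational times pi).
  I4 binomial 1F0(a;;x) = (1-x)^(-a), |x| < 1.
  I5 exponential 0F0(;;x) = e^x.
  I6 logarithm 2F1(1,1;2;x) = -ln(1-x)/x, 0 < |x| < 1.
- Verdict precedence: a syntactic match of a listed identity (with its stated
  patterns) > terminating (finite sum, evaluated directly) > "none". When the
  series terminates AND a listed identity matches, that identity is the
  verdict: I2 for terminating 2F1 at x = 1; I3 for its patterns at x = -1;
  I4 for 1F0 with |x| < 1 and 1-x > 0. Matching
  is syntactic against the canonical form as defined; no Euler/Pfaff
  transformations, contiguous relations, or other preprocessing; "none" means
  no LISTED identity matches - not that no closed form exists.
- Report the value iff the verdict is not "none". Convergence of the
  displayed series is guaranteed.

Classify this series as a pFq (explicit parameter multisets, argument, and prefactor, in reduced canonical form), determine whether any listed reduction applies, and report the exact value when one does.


Classification (C = 11): 2F1 with upper {-7/2, 7}, lower {23/2}, argument x = -1. Verdict at x = -1: Kummer's theorem (I3) matches (x = -1; c = 23/2 equals 1+a-b for upper {-7/2, 7}: listed pattern). Exact value: (160044885/8388608) * pi.

Structural cue: t_0 = 11 here, and the product of the first k integers (C = 11, x = -1) is k!.
Adjacent-term ratio: r(k) = (-1) * (k-7/2) (k+7) / [(k+23/2) (k+1)] - rational in k, leading ratio (-1); with t_0 = 11, classification follows.


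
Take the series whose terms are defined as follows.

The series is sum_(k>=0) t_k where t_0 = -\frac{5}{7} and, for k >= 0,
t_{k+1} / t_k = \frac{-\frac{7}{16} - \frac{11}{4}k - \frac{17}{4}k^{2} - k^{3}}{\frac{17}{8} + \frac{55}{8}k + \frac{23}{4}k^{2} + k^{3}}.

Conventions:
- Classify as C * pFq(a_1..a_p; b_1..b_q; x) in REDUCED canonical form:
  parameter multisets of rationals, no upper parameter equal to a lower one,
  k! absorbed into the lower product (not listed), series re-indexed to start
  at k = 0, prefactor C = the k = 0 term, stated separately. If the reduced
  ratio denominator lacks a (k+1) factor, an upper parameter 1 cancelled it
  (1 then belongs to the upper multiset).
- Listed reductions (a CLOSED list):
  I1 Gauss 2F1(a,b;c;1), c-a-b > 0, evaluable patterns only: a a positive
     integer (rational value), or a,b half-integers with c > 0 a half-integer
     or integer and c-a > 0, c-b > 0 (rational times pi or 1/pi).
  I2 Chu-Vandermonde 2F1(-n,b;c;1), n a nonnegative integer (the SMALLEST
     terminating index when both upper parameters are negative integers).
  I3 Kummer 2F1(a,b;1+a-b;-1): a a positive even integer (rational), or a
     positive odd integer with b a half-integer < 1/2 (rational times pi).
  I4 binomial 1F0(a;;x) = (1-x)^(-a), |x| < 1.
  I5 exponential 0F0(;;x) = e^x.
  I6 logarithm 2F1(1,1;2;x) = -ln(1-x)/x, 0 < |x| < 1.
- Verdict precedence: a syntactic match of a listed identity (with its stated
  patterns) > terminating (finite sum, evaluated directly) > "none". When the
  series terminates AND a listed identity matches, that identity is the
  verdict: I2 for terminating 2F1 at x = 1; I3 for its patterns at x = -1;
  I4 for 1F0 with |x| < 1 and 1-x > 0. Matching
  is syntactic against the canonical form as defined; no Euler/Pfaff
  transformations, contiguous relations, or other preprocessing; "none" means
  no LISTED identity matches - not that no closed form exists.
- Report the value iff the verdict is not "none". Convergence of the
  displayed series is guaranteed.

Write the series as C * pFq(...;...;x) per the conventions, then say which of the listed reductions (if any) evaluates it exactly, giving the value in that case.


With C = -\frac{5}{7}: the canonical form is 2F1(\frac{1}{4}, \frac{7}{2}; \frac{17}{4}; -1). Verdict: none (x = -1): each listed identity misses the multisets {\frac{1}{4}, \frac{7}{2}} ; {\frac{17}{4}}.

Key observation: x = -1 and cancel k + 1/2 from the displayed ratio first; then C = -5/7.
Consecutive-term ratio: r(k) = -1 * (k+\frac{1}{4}) (k+\frac{7}{2}) / [(k+\frac{17}{4}) (k+1)] - poly over poly, x = -1 from leading terms; C = -\frac{5}{7} at k = 0.


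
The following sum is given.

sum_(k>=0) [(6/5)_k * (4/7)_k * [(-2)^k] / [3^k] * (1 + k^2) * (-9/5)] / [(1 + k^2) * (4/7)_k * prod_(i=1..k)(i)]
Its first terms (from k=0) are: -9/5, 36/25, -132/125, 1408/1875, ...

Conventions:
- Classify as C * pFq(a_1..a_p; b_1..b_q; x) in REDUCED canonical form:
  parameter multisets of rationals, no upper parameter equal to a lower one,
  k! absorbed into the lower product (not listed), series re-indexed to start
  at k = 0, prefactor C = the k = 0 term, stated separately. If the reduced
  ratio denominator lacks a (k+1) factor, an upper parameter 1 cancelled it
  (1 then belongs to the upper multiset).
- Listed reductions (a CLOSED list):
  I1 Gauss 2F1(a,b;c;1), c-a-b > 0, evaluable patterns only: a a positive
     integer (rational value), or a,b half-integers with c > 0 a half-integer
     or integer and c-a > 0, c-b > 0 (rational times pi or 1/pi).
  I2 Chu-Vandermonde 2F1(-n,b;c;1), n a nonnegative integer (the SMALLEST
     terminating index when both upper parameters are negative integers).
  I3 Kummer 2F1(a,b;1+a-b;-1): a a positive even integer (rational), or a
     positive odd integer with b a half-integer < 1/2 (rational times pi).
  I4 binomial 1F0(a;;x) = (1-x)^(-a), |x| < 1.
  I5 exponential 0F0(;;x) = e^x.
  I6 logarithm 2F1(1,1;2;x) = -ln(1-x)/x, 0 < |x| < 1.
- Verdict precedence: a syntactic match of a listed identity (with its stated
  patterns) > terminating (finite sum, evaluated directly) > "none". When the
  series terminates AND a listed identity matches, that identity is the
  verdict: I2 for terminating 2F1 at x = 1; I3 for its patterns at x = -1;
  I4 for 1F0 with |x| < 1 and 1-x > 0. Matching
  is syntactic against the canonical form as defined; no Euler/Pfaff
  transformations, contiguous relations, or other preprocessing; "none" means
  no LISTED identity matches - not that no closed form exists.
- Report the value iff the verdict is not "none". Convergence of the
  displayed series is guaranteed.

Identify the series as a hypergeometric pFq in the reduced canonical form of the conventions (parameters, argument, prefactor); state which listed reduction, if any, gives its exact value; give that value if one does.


Classification (C = -9/5): 1F0 with upper {6/5}, lower {-}, argument x = -2/3. Verdict at x = -2/3: the binomial series (I4) matches (the 1F0 binomial series: exponent -6/5, x = -2/3). Sum: (-9/5) * (5/3)^(-6/5).

The tell: t_0 = -9/5 here, and the factor k^2 + 1 cancels (top and bottom), leaving prefactor -9/5.
Term ratio: r(k) = (-2/3) * (k+6/5) / [(k+1)] - poly over poly, x = (-2/3) from leading terms; C = -9/5 at k = 0.


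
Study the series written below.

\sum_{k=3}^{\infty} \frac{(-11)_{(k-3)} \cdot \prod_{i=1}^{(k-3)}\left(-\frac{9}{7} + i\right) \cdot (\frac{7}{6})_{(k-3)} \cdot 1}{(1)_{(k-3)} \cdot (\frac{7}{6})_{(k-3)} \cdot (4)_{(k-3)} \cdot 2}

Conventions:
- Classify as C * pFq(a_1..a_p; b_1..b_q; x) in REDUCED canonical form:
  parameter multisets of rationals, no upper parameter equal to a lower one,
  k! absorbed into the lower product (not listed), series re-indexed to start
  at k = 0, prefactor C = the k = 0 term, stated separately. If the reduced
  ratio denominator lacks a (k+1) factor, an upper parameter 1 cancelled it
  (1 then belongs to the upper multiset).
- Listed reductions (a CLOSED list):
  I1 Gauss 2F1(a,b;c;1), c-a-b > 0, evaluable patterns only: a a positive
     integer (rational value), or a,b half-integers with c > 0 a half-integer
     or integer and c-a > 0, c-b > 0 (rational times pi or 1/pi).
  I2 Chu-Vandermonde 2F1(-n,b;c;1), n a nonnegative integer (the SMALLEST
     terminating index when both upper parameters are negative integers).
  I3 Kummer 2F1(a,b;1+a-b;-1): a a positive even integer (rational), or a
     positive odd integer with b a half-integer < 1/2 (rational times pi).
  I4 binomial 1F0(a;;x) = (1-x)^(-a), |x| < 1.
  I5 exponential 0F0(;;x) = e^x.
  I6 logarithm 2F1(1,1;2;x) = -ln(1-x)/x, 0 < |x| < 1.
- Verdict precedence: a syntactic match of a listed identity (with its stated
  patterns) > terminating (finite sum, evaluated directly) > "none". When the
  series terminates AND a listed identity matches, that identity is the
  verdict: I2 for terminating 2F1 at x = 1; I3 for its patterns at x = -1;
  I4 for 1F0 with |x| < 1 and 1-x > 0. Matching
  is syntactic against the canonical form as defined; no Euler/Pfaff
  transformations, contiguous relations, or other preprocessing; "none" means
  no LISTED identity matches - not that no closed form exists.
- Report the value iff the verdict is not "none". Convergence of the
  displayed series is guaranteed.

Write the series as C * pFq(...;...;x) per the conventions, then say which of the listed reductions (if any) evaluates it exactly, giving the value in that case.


With C = \frac{1}{2}: the canonical form is 2F1(-11, -\frac{2}{7}; 4; 1). Verdict: Chu-Vandermonde (I2) applies (terminating 2F1 at x = 1 with n = 11, b = -2/7, c = 4). Hence: \frac{144067874025}{193778020814}.

Key observation: x = 1 and the constant factors (prefactor 1/2) combine into one prefactor.
Consecutive-term ratio: r(k) = 1 * (k-11) (k-\frac{2}{7}) / [(k+4) (k+1)] - poly over poly, x = 1 from leading terms; C = \frac{1}{2} at k = 0.


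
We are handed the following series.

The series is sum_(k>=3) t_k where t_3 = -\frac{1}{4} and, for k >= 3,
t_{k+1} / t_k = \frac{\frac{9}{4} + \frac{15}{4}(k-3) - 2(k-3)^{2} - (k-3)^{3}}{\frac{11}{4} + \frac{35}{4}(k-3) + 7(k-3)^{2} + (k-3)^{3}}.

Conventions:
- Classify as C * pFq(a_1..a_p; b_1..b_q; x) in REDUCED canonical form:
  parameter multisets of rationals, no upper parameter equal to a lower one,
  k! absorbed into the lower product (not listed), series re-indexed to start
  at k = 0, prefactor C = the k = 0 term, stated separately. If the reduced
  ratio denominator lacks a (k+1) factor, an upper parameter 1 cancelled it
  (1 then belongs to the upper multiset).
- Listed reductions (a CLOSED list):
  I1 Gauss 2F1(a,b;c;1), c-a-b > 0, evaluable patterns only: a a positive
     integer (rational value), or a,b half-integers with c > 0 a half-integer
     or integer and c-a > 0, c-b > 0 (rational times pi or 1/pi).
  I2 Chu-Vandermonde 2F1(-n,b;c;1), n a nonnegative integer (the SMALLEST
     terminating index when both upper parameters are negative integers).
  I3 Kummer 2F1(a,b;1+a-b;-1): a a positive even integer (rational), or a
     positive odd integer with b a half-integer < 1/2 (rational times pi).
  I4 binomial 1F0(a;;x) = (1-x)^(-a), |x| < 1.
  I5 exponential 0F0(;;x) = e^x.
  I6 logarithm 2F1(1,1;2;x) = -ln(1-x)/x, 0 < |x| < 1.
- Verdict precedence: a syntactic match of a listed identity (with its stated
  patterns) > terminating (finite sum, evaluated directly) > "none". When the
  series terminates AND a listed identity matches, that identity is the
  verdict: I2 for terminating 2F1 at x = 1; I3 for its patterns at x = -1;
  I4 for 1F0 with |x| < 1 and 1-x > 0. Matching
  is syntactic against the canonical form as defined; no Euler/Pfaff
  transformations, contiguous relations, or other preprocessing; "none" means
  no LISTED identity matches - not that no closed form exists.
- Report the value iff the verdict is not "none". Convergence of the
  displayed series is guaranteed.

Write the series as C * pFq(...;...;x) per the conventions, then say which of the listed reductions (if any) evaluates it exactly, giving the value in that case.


Reduced: x = -1, 2F1, upper = {-\frac{3}{2}, 3}, lower = {\frac{11}{2}}, C = -\frac{1}{4}. Verdict: this is Kummer (I3) (x = -1; c = \frac{11}{2} equals 1+a-b for upper {-\frac{3}{2}, 3}: listed pattern). Sum: \left(-\frac{315}{2048}\right) \cdot \pi.

Key observation: t_0 = -\frac{1}{4} here, and factor the ratio over Q (C = -1/4, x = -1): negated roots = parameters.
Step ratio: r(k) = -1 * (k-\frac{3}{2}) (k+3) / [(k+\frac{11}{2}) (k+1)] - rational in k, leading ratio -1; with t_0 = -\frac{1}{4}, classification follows.


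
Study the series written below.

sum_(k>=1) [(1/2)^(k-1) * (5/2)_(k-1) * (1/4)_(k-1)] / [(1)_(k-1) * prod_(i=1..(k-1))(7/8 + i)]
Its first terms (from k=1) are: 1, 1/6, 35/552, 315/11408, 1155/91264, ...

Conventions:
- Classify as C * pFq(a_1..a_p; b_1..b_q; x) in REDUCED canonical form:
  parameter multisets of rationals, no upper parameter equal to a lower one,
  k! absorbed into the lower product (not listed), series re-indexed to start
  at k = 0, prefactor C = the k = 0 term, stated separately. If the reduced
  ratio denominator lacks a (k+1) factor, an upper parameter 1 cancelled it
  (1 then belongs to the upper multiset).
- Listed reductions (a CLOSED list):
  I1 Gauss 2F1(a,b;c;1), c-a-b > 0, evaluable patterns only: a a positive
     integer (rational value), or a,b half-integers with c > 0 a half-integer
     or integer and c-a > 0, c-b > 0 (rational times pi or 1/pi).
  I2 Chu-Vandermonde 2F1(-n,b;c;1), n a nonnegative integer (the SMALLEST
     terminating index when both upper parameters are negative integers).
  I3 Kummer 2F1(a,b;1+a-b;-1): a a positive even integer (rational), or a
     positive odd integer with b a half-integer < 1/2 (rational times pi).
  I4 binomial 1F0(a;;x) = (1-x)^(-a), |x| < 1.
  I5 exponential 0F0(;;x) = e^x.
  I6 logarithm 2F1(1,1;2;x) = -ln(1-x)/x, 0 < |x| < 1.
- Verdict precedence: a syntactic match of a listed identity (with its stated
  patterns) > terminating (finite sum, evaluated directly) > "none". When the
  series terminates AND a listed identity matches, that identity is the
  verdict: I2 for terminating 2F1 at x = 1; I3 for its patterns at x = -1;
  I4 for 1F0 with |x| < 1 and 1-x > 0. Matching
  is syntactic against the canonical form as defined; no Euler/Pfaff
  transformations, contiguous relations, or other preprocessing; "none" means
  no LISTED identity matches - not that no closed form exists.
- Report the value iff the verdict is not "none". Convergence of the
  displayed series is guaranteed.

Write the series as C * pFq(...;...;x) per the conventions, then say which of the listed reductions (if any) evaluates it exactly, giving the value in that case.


Structural cue: from the first term 1: the lower running product (C = 1) is a rising factorial.
Step ratio: r(k) = (1/2) * (k+1/4) (k+5/2) / [(k+15/8) (k+1)] - rational in k, leading ratio (1/2); with t_0 = 1, classification follows.

Canonical form: C = 1 times 2F1 with upper {1/4, 5/2}, lower {15/8}, x = 1/2. Verdict: none. Every listed pattern misses the 2F1 form at 1/2, upper {1/4, 5/2}.


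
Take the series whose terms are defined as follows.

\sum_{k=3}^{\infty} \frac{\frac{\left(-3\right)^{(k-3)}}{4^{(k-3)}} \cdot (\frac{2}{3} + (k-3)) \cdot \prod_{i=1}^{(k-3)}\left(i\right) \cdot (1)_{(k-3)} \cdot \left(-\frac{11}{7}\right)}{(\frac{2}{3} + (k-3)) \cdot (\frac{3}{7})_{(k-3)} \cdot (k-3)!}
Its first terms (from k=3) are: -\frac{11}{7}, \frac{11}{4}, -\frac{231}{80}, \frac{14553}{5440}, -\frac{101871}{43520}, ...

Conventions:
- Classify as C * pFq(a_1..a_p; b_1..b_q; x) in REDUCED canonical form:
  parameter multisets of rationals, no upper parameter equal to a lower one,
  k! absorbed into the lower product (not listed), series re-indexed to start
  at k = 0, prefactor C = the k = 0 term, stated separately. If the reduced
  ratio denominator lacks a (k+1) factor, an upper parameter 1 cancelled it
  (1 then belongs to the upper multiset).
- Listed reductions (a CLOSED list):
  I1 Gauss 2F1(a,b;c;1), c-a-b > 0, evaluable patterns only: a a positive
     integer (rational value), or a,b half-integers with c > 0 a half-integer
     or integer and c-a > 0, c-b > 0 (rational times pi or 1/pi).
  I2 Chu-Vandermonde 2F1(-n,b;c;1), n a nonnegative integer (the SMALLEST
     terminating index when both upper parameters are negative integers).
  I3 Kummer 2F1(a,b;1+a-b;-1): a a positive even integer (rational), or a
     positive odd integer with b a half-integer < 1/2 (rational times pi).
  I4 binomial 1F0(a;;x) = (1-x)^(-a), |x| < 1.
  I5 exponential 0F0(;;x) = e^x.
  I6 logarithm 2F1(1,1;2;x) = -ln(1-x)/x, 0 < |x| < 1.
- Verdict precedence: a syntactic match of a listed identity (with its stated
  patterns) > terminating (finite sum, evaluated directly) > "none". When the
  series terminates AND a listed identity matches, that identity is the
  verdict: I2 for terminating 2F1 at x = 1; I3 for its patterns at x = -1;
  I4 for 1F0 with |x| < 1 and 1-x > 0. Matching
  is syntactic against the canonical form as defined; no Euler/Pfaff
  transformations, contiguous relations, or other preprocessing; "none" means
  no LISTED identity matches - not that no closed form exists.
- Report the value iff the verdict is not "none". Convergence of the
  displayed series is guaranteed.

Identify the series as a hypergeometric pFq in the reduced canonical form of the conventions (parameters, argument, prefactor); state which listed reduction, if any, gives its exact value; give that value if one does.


Reduced: x = -\frac{3}{4}, 2F1, upper = {1, 1}, lower = {\frac{3}{7}}, C = -\frac{11}{7}. Verdict: none. No listed pattern accepts 2F1(1, 1; \frac{3}{7}; -\frac{3}{4}).

Key step: x = -\frac{3}{4} and the two geometric factors (C = -11/7, x = -3/4) combine into one argument.
Ratio: r(k) = -\frac{3}{4} * (k+1) (k+1) / [(k+\frac{3}{7}) (k+1)] - rational in k. x = -\frac{3}{4}; t_0 = -\frac{11}{7}; negate the roots.


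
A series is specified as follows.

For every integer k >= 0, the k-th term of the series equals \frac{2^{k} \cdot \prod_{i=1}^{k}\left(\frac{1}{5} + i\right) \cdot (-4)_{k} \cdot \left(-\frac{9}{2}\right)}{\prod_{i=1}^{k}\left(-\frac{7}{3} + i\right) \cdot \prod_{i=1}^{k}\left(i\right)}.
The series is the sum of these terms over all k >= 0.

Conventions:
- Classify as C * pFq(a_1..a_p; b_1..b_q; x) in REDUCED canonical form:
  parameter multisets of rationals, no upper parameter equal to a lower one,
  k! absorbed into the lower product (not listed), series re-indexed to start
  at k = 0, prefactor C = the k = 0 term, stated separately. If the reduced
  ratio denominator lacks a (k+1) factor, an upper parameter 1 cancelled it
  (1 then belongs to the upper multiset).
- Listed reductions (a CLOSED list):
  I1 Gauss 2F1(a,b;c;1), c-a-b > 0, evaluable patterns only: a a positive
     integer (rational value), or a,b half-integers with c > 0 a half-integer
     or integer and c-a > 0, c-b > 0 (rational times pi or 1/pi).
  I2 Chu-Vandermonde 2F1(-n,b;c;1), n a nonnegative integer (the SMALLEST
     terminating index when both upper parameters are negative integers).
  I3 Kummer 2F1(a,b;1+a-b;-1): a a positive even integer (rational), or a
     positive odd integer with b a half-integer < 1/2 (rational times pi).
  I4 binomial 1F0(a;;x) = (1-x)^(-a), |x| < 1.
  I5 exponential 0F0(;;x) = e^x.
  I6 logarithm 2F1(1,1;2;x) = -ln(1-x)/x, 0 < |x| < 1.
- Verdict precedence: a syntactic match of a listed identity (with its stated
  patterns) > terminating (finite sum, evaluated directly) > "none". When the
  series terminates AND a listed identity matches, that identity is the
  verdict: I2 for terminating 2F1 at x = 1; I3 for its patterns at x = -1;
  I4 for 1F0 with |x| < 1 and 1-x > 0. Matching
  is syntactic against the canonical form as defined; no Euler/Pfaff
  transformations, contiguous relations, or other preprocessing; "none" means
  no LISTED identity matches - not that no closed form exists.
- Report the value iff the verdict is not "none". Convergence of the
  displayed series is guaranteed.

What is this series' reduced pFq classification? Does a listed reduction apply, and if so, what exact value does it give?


Key observation: t_0 being -\frac{9}{2}, the running product (C = -9/2) telescopes to a rising factorial.
Step ratio: r(k) = 2 * (k-4) (k+\frac{6}{5}) / [(k-\frac{4}{3}) (k+1)] ; factor over Q: parameters, x = 2, and C = -\frac{9}{2}.

This is -\frac{9}{2} * 2F1(-4, \frac{6}{5}; -\frac{4}{3}; 2) in reduced canonical form. Verdict: terminating. With -4 upstairs the series is a 5-term polynomial sum; evaluated term by term. Value: -\frac{10911933}{6250}.


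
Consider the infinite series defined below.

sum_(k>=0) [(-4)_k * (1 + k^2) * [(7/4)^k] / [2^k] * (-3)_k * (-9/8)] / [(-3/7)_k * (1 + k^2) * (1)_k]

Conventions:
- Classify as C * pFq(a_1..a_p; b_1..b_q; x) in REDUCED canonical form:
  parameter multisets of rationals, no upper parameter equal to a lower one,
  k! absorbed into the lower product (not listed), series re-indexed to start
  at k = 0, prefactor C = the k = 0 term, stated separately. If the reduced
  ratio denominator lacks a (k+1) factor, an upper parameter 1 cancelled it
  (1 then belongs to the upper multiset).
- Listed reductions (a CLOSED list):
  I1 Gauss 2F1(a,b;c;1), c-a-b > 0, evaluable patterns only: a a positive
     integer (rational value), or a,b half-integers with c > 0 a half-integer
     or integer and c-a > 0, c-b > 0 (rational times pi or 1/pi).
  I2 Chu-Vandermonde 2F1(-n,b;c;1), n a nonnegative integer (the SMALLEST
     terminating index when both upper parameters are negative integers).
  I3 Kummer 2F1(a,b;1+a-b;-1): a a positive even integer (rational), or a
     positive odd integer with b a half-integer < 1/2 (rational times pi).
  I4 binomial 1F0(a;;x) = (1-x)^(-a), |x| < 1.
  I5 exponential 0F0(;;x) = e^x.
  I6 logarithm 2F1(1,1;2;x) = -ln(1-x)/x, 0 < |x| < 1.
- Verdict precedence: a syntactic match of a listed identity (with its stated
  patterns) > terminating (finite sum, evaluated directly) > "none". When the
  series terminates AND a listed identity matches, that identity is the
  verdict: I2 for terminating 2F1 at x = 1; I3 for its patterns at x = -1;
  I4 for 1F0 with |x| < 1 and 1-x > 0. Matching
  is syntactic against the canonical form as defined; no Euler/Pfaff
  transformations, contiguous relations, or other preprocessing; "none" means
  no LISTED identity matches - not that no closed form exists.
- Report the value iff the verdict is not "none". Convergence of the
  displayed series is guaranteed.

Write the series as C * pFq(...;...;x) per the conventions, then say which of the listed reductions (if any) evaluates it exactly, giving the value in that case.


Classification (C = -9/8): 2F1 with upper {-4, -3}, lower {-3/7}, argument x = 7/8. Verdict: terminating - no listed pattern fits, but -3 in the upper list cuts the series at k = 3; direct evaluation. Hence: 4506813/22528.

The tell: with t_0 = -9/8, (1)_k (prefactor -9/8) is k! itself.
Adjacent-term ratio: r(k) = (7/8) * (k-4) (k-3) / [(k-3/7) (k+1)] - rational; roots negated = parameters, x = (7/8), C = -9/8.
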